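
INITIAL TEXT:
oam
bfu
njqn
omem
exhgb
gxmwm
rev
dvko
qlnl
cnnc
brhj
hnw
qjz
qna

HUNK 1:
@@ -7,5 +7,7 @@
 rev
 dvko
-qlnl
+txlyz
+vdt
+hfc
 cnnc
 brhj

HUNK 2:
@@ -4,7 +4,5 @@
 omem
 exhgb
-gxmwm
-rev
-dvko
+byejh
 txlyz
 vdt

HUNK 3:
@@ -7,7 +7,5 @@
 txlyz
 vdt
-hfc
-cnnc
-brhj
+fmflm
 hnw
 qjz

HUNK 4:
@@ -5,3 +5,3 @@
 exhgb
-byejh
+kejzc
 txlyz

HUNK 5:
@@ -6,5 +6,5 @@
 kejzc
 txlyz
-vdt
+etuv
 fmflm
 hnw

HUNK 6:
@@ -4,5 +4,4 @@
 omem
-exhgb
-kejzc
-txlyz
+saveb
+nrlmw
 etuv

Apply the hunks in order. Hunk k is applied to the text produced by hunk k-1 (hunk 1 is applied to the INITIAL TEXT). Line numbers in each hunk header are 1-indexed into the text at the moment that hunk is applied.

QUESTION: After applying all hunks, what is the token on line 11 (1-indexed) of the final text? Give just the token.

Answer: qna

Derivation:
Hunk 1: at line 7 remove [qlnl] add [txlyz,vdt,hfc] -> 16 lines: oam bfu njqn omem exhgb gxmwm rev dvko txlyz vdt hfc cnnc brhj hnw qjz qna
Hunk 2: at line 4 remove [gxmwm,rev,dvko] add [byejh] -> 14 lines: oam bfu njqn omem exhgb byejh txlyz vdt hfc cnnc brhj hnw qjz qna
Hunk 3: at line 7 remove [hfc,cnnc,brhj] add [fmflm] -> 12 lines: oam bfu njqn omem exhgb byejh txlyz vdt fmflm hnw qjz qna
Hunk 4: at line 5 remove [byejh] add [kejzc] -> 12 lines: oam bfu njqn omem exhgb kejzc txlyz vdt fmflm hnw qjz qna
Hunk 5: at line 6 remove [vdt] add [etuv] -> 12 lines: oam bfu njqn omem exhgb kejzc txlyz etuv fmflm hnw qjz qna
Hunk 6: at line 4 remove [exhgb,kejzc,txlyz] add [saveb,nrlmw] -> 11 lines: oam bfu njqn omem saveb nrlmw etuv fmflm hnw qjz qna
Final line 11: qna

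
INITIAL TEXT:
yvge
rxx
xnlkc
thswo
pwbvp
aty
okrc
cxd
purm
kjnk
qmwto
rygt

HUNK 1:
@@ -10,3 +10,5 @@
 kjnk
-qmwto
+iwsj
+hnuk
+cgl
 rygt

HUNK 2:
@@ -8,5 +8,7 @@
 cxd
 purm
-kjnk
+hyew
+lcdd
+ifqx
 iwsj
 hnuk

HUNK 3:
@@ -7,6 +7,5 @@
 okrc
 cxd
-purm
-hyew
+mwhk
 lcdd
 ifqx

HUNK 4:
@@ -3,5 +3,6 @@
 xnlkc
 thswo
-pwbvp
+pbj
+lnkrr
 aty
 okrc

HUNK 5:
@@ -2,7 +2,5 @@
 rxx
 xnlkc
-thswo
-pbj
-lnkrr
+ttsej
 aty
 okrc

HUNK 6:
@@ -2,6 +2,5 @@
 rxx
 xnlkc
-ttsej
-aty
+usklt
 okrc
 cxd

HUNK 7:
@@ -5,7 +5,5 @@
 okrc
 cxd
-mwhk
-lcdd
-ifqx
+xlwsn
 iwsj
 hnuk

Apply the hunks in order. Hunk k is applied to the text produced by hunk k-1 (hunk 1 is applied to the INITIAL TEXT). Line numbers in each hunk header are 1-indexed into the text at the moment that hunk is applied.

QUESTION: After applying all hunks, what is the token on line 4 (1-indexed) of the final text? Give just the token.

Answer: usklt

Derivation:
Hunk 1: at line 10 remove [qmwto] add [iwsj,hnuk,cgl] -> 14 lines: yvge rxx xnlkc thswo pwbvp aty okrc cxd purm kjnk iwsj hnuk cgl rygt
Hunk 2: at line 8 remove [kjnk] add [hyew,lcdd,ifqx] -> 16 lines: yvge rxx xnlkc thswo pwbvp aty okrc cxd purm hyew lcdd ifqx iwsj hnuk cgl rygt
Hunk 3: at line 7 remove [purm,hyew] add [mwhk] -> 15 lines: yvge rxx xnlkc thswo pwbvp aty okrc cxd mwhk lcdd ifqx iwsj hnuk cgl rygt
Hunk 4: at line 3 remove [pwbvp] add [pbj,lnkrr] -> 16 lines: yvge rxx xnlkc thswo pbj lnkrr aty okrc cxd mwhk lcdd ifqx iwsj hnuk cgl rygt
Hunk 5: at line 2 remove [thswo,pbj,lnkrr] add [ttsej] -> 14 lines: yvge rxx xnlkc ttsej aty okrc cxd mwhk lcdd ifqx iwsj hnuk cgl rygt
Hunk 6: at line 2 remove [ttsej,aty] add [usklt] -> 13 lines: yvge rxx xnlkc usklt okrc cxd mwhk lcdd ifqx iwsj hnuk cgl rygt
Hunk 7: at line 5 remove [mwhk,lcdd,ifqx] add [xlwsn] -> 11 lines: yvge rxx xnlkc usklt okrc cxd xlwsn iwsj hnuk cgl rygt
Final line 4: usklt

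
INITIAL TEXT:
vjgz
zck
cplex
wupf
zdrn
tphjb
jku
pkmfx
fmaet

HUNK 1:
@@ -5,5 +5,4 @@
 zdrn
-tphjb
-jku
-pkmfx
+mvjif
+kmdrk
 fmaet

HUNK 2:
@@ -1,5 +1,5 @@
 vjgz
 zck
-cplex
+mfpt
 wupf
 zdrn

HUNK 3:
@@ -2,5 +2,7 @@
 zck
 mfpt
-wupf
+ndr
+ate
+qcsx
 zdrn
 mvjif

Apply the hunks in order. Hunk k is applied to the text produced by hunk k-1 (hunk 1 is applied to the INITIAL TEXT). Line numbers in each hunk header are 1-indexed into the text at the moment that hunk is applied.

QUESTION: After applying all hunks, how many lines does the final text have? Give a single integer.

Answer: 10

Derivation:
Hunk 1: at line 5 remove [tphjb,jku,pkmfx] add [mvjif,kmdrk] -> 8 lines: vjgz zck cplex wupf zdrn mvjif kmdrk fmaet
Hunk 2: at line 1 remove [cplex] add [mfpt] -> 8 lines: vjgz zck mfpt wupf zdrn mvjif kmdrk fmaet
Hunk 3: at line 2 remove [wupf] add [ndr,ate,qcsx] -> 10 lines: vjgz zck mfpt ndr ate qcsx zdrn mvjif kmdrk fmaet
Final line count: 10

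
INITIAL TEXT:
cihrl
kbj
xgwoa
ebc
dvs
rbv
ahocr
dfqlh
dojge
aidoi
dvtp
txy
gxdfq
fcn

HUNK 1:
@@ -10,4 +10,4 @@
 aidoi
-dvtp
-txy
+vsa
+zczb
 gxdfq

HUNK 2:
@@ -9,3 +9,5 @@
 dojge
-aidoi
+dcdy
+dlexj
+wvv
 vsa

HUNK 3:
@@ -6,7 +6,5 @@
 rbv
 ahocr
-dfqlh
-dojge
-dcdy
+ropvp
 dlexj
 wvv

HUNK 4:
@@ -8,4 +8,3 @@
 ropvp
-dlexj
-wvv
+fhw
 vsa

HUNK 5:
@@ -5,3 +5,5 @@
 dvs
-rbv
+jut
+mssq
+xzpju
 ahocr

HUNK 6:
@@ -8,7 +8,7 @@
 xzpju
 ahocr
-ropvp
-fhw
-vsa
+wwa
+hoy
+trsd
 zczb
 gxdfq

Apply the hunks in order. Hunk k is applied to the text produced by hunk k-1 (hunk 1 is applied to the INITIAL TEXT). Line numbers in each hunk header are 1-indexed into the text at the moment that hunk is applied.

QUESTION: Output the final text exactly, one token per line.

Answer: cihrl
kbj
xgwoa
ebc
dvs
jut
mssq
xzpju
ahocr
wwa
hoy
trsd
zczb
gxdfq
fcn

Derivation:
Hunk 1: at line 10 remove [dvtp,txy] add [vsa,zczb] -> 14 lines: cihrl kbj xgwoa ebc dvs rbv ahocr dfqlh dojge aidoi vsa zczb gxdfq fcn
Hunk 2: at line 9 remove [aidoi] add [dcdy,dlexj,wvv] -> 16 lines: cihrl kbj xgwoa ebc dvs rbv ahocr dfqlh dojge dcdy dlexj wvv vsa zczb gxdfq fcn
Hunk 3: at line 6 remove [dfqlh,dojge,dcdy] add [ropvp] -> 14 lines: cihrl kbj xgwoa ebc dvs rbv ahocr ropvp dlexj wvv vsa zczb gxdfq fcn
Hunk 4: at line 8 remove [dlexj,wvv] add [fhw] -> 13 lines: cihrl kbj xgwoa ebc dvs rbv ahocr ropvp fhw vsa zczb gxdfq fcn
Hunk 5: at line 5 remove [rbv] add [jut,mssq,xzpju] -> 15 lines: cihrl kbj xgwoa ebc dvs jut mssq xzpju ahocr ropvp fhw vsa zczb gxdfq fcn
Hunk 6: at line 8 remove [ropvp,fhw,vsa] add [wwa,hoy,trsd] -> 15 lines: cihrl kbj xgwoa ebc dvs jut mssq xzpju ahocr wwa hoy trsd zczb gxdfq fcn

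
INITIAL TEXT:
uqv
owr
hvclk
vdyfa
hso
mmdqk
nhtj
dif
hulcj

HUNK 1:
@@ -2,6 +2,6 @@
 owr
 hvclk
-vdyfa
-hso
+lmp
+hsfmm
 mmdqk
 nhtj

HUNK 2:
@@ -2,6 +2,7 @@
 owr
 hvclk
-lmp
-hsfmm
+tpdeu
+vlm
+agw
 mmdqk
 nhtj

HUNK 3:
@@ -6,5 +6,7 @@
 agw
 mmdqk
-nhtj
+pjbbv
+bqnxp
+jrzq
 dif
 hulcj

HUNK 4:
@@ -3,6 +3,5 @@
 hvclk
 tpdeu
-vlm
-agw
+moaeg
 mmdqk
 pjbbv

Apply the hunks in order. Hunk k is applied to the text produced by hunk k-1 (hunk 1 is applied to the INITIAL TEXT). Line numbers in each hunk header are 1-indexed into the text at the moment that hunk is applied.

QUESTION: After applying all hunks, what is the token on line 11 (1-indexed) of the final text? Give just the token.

Hunk 1: at line 2 remove [vdyfa,hso] add [lmp,hsfmm] -> 9 lines: uqv owr hvclk lmp hsfmm mmdqk nhtj dif hulcj
Hunk 2: at line 2 remove [lmp,hsfmm] add [tpdeu,vlm,agw] -> 10 lines: uqv owr hvclk tpdeu vlm agw mmdqk nhtj dif hulcj
Hunk 3: at line 6 remove [nhtj] add [pjbbv,bqnxp,jrzq] -> 12 lines: uqv owr hvclk tpdeu vlm agw mmdqk pjbbv bqnxp jrzq dif hulcj
Hunk 4: at line 3 remove [vlm,agw] add [moaeg] -> 11 lines: uqv owr hvclk tpdeu moaeg mmdqk pjbbv bqnxp jrzq dif hulcj
Final line 11: hulcj

Answer: hulcj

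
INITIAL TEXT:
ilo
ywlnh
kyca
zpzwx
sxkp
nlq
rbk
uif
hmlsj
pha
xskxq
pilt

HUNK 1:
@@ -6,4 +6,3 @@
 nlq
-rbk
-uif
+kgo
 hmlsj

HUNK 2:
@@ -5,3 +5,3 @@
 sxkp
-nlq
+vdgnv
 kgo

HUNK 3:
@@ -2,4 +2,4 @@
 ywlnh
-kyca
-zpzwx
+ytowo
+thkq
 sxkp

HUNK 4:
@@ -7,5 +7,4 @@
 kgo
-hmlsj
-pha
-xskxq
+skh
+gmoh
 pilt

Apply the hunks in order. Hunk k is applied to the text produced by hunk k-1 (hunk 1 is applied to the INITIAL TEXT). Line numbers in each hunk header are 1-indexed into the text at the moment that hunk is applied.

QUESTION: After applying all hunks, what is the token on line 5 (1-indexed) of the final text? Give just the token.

Hunk 1: at line 6 remove [rbk,uif] add [kgo] -> 11 lines: ilo ywlnh kyca zpzwx sxkp nlq kgo hmlsj pha xskxq pilt
Hunk 2: at line 5 remove [nlq] add [vdgnv] -> 11 lines: ilo ywlnh kyca zpzwx sxkp vdgnv kgo hmlsj pha xskxq pilt
Hunk 3: at line 2 remove [kyca,zpzwx] add [ytowo,thkq] -> 11 lines: ilo ywlnh ytowo thkq sxkp vdgnv kgo hmlsj pha xskxq pilt
Hunk 4: at line 7 remove [hmlsj,pha,xskxq] add [skh,gmoh] -> 10 lines: ilo ywlnh ytowo thkq sxkp vdgnv kgo skh gmoh pilt
Final line 5: sxkp

Answer: sxkp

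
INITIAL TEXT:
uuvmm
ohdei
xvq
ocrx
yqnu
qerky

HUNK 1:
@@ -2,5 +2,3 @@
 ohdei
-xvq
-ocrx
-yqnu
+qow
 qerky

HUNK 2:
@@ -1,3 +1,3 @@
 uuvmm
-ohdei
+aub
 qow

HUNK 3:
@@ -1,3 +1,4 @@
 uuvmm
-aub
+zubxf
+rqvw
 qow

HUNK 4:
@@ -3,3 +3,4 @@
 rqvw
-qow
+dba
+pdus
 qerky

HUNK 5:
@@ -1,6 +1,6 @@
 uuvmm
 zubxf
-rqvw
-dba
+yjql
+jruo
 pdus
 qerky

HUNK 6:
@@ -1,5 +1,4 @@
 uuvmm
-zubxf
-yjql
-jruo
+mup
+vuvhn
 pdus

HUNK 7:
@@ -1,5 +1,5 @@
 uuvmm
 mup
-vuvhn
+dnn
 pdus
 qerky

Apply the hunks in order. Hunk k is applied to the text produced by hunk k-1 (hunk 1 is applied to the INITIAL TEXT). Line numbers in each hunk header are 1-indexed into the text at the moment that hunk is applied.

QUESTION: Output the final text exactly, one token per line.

Hunk 1: at line 2 remove [xvq,ocrx,yqnu] add [qow] -> 4 lines: uuvmm ohdei qow qerky
Hunk 2: at line 1 remove [ohdei] add [aub] -> 4 lines: uuvmm aub qow qerky
Hunk 3: at line 1 remove [aub] add [zubxf,rqvw] -> 5 lines: uuvmm zubxf rqvw qow qerky
Hunk 4: at line 3 remove [qow] add [dba,pdus] -> 6 lines: uuvmm zubxf rqvw dba pdus qerky
Hunk 5: at line 1 remove [rqvw,dba] add [yjql,jruo] -> 6 lines: uuvmm zubxf yjql jruo pdus qerky
Hunk 6: at line 1 remove [zubxf,yjql,jruo] add [mup,vuvhn] -> 5 lines: uuvmm mup vuvhn pdus qerky
Hunk 7: at line 1 remove [vuvhn] add [dnn] -> 5 lines: uuvmm mup dnn pdus qerky

Answer: uuvmm
mup
dnn
pdus
qerky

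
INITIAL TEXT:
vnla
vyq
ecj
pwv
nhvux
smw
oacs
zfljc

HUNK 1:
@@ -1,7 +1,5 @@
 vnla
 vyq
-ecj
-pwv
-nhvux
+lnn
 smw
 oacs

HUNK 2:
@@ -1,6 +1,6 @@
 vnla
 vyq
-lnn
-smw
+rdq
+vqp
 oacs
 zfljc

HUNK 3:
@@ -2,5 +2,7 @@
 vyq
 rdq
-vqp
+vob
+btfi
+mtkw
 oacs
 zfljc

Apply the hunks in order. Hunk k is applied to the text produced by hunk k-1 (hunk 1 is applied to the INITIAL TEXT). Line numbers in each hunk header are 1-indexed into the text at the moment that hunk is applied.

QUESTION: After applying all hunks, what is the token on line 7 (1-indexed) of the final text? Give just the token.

Answer: oacs

Derivation:
Hunk 1: at line 1 remove [ecj,pwv,nhvux] add [lnn] -> 6 lines: vnla vyq lnn smw oacs zfljc
Hunk 2: at line 1 remove [lnn,smw] add [rdq,vqp] -> 6 lines: vnla vyq rdq vqp oacs zfljc
Hunk 3: at line 2 remove [vqp] add [vob,btfi,mtkw] -> 8 lines: vnla vyq rdq vob btfi mtkw oacs zfljc
Final line 7: oacs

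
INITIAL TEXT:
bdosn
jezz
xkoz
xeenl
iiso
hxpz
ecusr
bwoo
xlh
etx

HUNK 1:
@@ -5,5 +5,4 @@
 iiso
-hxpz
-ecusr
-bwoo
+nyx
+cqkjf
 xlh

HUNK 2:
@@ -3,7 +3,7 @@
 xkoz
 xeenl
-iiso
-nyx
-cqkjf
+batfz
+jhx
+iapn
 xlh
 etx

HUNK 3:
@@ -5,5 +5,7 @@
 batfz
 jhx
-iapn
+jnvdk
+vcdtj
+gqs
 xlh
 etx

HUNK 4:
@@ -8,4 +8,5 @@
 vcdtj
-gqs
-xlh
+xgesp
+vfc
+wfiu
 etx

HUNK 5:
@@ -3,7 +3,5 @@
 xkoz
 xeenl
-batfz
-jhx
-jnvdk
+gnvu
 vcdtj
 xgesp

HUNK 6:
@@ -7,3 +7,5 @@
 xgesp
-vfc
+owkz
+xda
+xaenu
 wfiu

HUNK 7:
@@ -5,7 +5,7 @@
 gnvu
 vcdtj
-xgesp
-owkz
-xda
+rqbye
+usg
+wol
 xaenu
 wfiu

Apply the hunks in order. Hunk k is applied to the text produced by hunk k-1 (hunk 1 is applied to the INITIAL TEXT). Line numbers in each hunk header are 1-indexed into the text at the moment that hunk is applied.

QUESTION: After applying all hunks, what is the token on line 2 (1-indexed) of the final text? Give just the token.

Answer: jezz

Derivation:
Hunk 1: at line 5 remove [hxpz,ecusr,bwoo] add [nyx,cqkjf] -> 9 lines: bdosn jezz xkoz xeenl iiso nyx cqkjf xlh etx
Hunk 2: at line 3 remove [iiso,nyx,cqkjf] add [batfz,jhx,iapn] -> 9 lines: bdosn jezz xkoz xeenl batfz jhx iapn xlh etx
Hunk 3: at line 5 remove [iapn] add [jnvdk,vcdtj,gqs] -> 11 lines: bdosn jezz xkoz xeenl batfz jhx jnvdk vcdtj gqs xlh etx
Hunk 4: at line 8 remove [gqs,xlh] add [xgesp,vfc,wfiu] -> 12 lines: bdosn jezz xkoz xeenl batfz jhx jnvdk vcdtj xgesp vfc wfiu etx
Hunk 5: at line 3 remove [batfz,jhx,jnvdk] add [gnvu] -> 10 lines: bdosn jezz xkoz xeenl gnvu vcdtj xgesp vfc wfiu etx
Hunk 6: at line 7 remove [vfc] add [owkz,xda,xaenu] -> 12 lines: bdosn jezz xkoz xeenl gnvu vcdtj xgesp owkz xda xaenu wfiu etx
Hunk 7: at line 5 remove [xgesp,owkz,xda] add [rqbye,usg,wol] -> 12 lines: bdosn jezz xkoz xeenl gnvu vcdtj rqbye usg wol xaenu wfiu etx
Final line 2: jezz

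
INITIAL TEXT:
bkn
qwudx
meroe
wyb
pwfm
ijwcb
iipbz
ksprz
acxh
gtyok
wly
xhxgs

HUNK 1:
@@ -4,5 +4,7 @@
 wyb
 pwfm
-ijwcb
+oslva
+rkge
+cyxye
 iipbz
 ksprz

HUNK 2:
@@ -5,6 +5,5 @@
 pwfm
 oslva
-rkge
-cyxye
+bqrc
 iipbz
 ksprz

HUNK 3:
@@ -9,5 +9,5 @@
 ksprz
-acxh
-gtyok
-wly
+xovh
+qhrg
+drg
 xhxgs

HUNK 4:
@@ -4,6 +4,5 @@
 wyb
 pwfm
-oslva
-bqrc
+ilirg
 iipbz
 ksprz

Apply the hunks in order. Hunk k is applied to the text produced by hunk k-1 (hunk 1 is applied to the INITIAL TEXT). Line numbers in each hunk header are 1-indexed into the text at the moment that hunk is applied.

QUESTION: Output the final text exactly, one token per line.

Answer: bkn
qwudx
meroe
wyb
pwfm
ilirg
iipbz
ksprz
xovh
qhrg
drg
xhxgs

Derivation:
Hunk 1: at line 4 remove [ijwcb] add [oslva,rkge,cyxye] -> 14 lines: bkn qwudx meroe wyb pwfm oslva rkge cyxye iipbz ksprz acxh gtyok wly xhxgs
Hunk 2: at line 5 remove [rkge,cyxye] add [bqrc] -> 13 lines: bkn qwudx meroe wyb pwfm oslva bqrc iipbz ksprz acxh gtyok wly xhxgs
Hunk 3: at line 9 remove [acxh,gtyok,wly] add [xovh,qhrg,drg] -> 13 lines: bkn qwudx meroe wyb pwfm oslva bqrc iipbz ksprz xovh qhrg drg xhxgs
Hunk 4: at line 4 remove [oslva,bqrc] add [ilirg] -> 12 lines: bkn qwudx meroe wyb pwfm ilirg iipbz ksprz xovh qhrg drg xhxgs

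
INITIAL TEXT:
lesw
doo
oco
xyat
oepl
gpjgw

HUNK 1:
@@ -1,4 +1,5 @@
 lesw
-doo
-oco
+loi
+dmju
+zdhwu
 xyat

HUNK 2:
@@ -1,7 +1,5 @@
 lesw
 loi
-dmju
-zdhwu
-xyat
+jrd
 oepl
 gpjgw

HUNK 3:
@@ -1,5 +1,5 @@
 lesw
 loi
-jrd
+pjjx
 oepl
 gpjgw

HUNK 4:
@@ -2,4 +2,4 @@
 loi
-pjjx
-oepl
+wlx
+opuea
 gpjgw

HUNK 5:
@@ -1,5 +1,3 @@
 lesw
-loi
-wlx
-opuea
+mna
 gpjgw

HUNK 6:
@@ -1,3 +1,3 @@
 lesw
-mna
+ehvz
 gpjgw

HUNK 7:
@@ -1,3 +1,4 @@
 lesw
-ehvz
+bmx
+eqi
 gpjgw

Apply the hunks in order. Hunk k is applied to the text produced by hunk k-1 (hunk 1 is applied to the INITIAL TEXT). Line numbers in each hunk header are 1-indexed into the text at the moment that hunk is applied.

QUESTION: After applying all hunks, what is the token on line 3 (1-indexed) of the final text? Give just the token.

Answer: eqi

Derivation:
Hunk 1: at line 1 remove [doo,oco] add [loi,dmju,zdhwu] -> 7 lines: lesw loi dmju zdhwu xyat oepl gpjgw
Hunk 2: at line 1 remove [dmju,zdhwu,xyat] add [jrd] -> 5 lines: lesw loi jrd oepl gpjgw
Hunk 3: at line 1 remove [jrd] add [pjjx] -> 5 lines: lesw loi pjjx oepl gpjgw
Hunk 4: at line 2 remove [pjjx,oepl] add [wlx,opuea] -> 5 lines: lesw loi wlx opuea gpjgw
Hunk 5: at line 1 remove [loi,wlx,opuea] add [mna] -> 3 lines: lesw mna gpjgw
Hunk 6: at line 1 remove [mna] add [ehvz] -> 3 lines: lesw ehvz gpjgw
Hunk 7: at line 1 remove [ehvz] add [bmx,eqi] -> 4 lines: lesw bmx eqi gpjgw
Final line 3: eqi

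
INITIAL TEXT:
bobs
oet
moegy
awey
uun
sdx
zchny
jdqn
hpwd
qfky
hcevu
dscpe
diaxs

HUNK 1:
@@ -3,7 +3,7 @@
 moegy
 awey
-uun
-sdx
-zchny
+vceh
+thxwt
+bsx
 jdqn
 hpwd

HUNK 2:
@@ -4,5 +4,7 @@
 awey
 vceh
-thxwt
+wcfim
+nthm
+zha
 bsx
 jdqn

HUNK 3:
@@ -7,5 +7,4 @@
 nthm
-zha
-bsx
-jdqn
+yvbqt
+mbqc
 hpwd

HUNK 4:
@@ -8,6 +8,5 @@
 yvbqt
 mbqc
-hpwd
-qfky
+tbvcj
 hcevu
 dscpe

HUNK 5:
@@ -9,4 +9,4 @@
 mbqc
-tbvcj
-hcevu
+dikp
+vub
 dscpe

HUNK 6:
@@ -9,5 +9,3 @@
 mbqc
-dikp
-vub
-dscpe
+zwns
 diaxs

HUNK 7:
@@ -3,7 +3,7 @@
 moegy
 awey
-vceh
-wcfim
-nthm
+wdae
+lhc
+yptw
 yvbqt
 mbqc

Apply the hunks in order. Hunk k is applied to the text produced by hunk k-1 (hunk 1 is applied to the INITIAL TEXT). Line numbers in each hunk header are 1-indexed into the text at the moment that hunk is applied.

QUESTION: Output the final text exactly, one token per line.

Answer: bobs
oet
moegy
awey
wdae
lhc
yptw
yvbqt
mbqc
zwns
diaxs

Derivation:
Hunk 1: at line 3 remove [uun,sdx,zchny] add [vceh,thxwt,bsx] -> 13 lines: bobs oet moegy awey vceh thxwt bsx jdqn hpwd qfky hcevu dscpe diaxs
Hunk 2: at line 4 remove [thxwt] add [wcfim,nthm,zha] -> 15 lines: bobs oet moegy awey vceh wcfim nthm zha bsx jdqn hpwd qfky hcevu dscpe diaxs
Hunk 3: at line 7 remove [zha,bsx,jdqn] add [yvbqt,mbqc] -> 14 lines: bobs oet moegy awey vceh wcfim nthm yvbqt mbqc hpwd qfky hcevu dscpe diaxs
Hunk 4: at line 8 remove [hpwd,qfky] add [tbvcj] -> 13 lines: bobs oet moegy awey vceh wcfim nthm yvbqt mbqc tbvcj hcevu dscpe diaxs
Hunk 5: at line 9 remove [tbvcj,hcevu] add [dikp,vub] -> 13 lines: bobs oet moegy awey vceh wcfim nthm yvbqt mbqc dikp vub dscpe diaxs
Hunk 6: at line 9 remove [dikp,vub,dscpe] add [zwns] -> 11 lines: bobs oet moegy awey vceh wcfim nthm yvbqt mbqc zwns diaxs
Hunk 7: at line 3 remove [vceh,wcfim,nthm] add [wdae,lhc,yptw] -> 11 lines: bobs oet moegy awey wdae lhc yptw yvbqt mbqc zwns diaxs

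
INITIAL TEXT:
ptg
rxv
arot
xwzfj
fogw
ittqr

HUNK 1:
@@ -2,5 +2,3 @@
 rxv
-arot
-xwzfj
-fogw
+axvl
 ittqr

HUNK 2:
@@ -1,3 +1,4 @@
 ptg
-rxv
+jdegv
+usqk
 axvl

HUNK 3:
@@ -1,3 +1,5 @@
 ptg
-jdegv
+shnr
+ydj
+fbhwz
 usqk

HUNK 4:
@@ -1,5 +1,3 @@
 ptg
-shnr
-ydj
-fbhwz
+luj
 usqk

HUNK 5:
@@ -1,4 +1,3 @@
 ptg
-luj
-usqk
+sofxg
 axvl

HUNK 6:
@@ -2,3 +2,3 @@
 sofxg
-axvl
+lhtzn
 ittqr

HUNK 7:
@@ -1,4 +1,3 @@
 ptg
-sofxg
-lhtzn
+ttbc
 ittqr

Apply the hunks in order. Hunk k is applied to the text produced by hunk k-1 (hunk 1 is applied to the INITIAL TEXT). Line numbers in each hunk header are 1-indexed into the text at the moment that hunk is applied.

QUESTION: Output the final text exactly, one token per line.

Answer: ptg
ttbc
ittqr

Derivation:
Hunk 1: at line 2 remove [arot,xwzfj,fogw] add [axvl] -> 4 lines: ptg rxv axvl ittqr
Hunk 2: at line 1 remove [rxv] add [jdegv,usqk] -> 5 lines: ptg jdegv usqk axvl ittqr
Hunk 3: at line 1 remove [jdegv] add [shnr,ydj,fbhwz] -> 7 lines: ptg shnr ydj fbhwz usqk axvl ittqr
Hunk 4: at line 1 remove [shnr,ydj,fbhwz] add [luj] -> 5 lines: ptg luj usqk axvl ittqr
Hunk 5: at line 1 remove [luj,usqk] add [sofxg] -> 4 lines: ptg sofxg axvl ittqr
Hunk 6: at line 2 remove [axvl] add [lhtzn] -> 4 lines: ptg sofxg lhtzn ittqr
Hunk 7: at line 1 remove [sofxg,lhtzn] add [ttbc] -> 3 lines: ptg ttbc ittqr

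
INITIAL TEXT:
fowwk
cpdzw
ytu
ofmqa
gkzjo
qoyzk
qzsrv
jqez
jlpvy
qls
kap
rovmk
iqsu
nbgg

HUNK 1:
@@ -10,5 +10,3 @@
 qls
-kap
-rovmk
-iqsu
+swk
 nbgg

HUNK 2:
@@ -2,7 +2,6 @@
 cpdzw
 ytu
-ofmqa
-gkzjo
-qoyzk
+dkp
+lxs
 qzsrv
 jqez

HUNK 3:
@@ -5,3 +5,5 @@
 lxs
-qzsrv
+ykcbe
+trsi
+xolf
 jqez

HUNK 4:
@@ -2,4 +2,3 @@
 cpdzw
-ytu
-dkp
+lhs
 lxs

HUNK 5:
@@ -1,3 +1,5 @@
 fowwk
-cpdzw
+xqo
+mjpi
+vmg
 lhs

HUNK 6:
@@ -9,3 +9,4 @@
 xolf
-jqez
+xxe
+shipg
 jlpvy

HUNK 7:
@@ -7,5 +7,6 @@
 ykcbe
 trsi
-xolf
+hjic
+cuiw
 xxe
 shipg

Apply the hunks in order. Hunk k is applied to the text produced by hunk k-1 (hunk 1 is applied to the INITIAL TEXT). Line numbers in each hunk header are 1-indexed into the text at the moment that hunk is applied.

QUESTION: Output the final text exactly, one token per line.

Hunk 1: at line 10 remove [kap,rovmk,iqsu] add [swk] -> 12 lines: fowwk cpdzw ytu ofmqa gkzjo qoyzk qzsrv jqez jlpvy qls swk nbgg
Hunk 2: at line 2 remove [ofmqa,gkzjo,qoyzk] add [dkp,lxs] -> 11 lines: fowwk cpdzw ytu dkp lxs qzsrv jqez jlpvy qls swk nbgg
Hunk 3: at line 5 remove [qzsrv] add [ykcbe,trsi,xolf] -> 13 lines: fowwk cpdzw ytu dkp lxs ykcbe trsi xolf jqez jlpvy qls swk nbgg
Hunk 4: at line 2 remove [ytu,dkp] add [lhs] -> 12 lines: fowwk cpdzw lhs lxs ykcbe trsi xolf jqez jlpvy qls swk nbgg
Hunk 5: at line 1 remove [cpdzw] add [xqo,mjpi,vmg] -> 14 lines: fowwk xqo mjpi vmg lhs lxs ykcbe trsi xolf jqez jlpvy qls swk nbgg
Hunk 6: at line 9 remove [jqez] add [xxe,shipg] -> 15 lines: fowwk xqo mjpi vmg lhs lxs ykcbe trsi xolf xxe shipg jlpvy qls swk nbgg
Hunk 7: at line 7 remove [xolf] add [hjic,cuiw] -> 16 lines: fowwk xqo mjpi vmg lhs lxs ykcbe trsi hjic cuiw xxe shipg jlpvy qls swk nbgg

Answer: fowwk
xqo
mjpi
vmg
lhs
lxs
ykcbe
trsi
hjic
cuiw
xxe
shipg
jlpvy
qls
swk
nbgg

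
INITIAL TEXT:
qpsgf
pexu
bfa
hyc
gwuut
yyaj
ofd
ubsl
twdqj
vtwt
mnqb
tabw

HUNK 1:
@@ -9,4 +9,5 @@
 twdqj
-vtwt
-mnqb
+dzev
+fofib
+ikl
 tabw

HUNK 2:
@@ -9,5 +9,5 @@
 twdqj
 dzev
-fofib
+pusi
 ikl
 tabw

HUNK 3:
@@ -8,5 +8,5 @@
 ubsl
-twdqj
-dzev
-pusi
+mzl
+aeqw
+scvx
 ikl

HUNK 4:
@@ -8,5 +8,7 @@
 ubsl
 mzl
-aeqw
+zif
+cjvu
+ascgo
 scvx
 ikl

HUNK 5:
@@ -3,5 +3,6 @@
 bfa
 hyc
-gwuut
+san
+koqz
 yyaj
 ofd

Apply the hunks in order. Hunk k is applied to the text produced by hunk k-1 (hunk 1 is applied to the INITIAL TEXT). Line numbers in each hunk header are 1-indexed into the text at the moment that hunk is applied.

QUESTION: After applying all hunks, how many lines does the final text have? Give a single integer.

Answer: 16

Derivation:
Hunk 1: at line 9 remove [vtwt,mnqb] add [dzev,fofib,ikl] -> 13 lines: qpsgf pexu bfa hyc gwuut yyaj ofd ubsl twdqj dzev fofib ikl tabw
Hunk 2: at line 9 remove [fofib] add [pusi] -> 13 lines: qpsgf pexu bfa hyc gwuut yyaj ofd ubsl twdqj dzev pusi ikl tabw
Hunk 3: at line 8 remove [twdqj,dzev,pusi] add [mzl,aeqw,scvx] -> 13 lines: qpsgf pexu bfa hyc gwuut yyaj ofd ubsl mzl aeqw scvx ikl tabw
Hunk 4: at line 8 remove [aeqw] add [zif,cjvu,ascgo] -> 15 lines: qpsgf pexu bfa hyc gwuut yyaj ofd ubsl mzl zif cjvu ascgo scvx ikl tabw
Hunk 5: at line 3 remove [gwuut] add [san,koqz] -> 16 lines: qpsgf pexu bfa hyc san koqz yyaj ofd ubsl mzl zif cjvu ascgo scvx ikl tabw
Final line count: 16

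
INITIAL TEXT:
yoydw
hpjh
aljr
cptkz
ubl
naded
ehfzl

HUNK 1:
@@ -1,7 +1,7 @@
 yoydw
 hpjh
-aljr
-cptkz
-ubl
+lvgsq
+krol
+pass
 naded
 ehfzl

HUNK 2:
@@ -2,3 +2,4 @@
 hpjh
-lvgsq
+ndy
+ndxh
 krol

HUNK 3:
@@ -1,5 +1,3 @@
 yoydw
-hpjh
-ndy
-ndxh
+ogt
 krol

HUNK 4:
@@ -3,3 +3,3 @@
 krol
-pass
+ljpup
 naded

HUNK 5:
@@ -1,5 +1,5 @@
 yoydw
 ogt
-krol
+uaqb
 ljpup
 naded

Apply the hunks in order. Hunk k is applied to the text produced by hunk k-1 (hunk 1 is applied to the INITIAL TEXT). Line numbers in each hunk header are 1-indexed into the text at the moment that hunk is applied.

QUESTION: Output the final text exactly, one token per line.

Answer: yoydw
ogt
uaqb
ljpup
naded
ehfzl

Derivation:
Hunk 1: at line 1 remove [aljr,cptkz,ubl] add [lvgsq,krol,pass] -> 7 lines: yoydw hpjh lvgsq krol pass naded ehfzl
Hunk 2: at line 2 remove [lvgsq] add [ndy,ndxh] -> 8 lines: yoydw hpjh ndy ndxh krol pass naded ehfzl
Hunk 3: at line 1 remove [hpjh,ndy,ndxh] add [ogt] -> 6 lines: yoydw ogt krol pass naded ehfzl
Hunk 4: at line 3 remove [pass] add [ljpup] -> 6 lines: yoydw ogt krol ljpup naded ehfzl
Hunk 5: at line 1 remove [krol] add [uaqb] -> 6 lines: yoydw ogt uaqb ljpup naded ehfzl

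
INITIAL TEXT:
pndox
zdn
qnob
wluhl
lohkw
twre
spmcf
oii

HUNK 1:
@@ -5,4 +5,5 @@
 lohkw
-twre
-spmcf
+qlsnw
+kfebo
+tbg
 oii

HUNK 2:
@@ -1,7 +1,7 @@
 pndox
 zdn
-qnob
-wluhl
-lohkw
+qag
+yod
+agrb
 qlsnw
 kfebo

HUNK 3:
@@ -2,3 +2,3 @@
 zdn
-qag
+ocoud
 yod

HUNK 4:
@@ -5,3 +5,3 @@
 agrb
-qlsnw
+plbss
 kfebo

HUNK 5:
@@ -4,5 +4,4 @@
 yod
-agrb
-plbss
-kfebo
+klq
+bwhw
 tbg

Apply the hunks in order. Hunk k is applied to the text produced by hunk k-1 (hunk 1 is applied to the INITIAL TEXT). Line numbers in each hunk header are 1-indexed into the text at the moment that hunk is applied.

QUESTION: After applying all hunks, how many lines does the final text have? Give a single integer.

Hunk 1: at line 5 remove [twre,spmcf] add [qlsnw,kfebo,tbg] -> 9 lines: pndox zdn qnob wluhl lohkw qlsnw kfebo tbg oii
Hunk 2: at line 1 remove [qnob,wluhl,lohkw] add [qag,yod,agrb] -> 9 lines: pndox zdn qag yod agrb qlsnw kfebo tbg oii
Hunk 3: at line 2 remove [qag] add [ocoud] -> 9 lines: pndox zdn ocoud yod agrb qlsnw kfebo tbg oii
Hunk 4: at line 5 remove [qlsnw] add [plbss] -> 9 lines: pndox zdn ocoud yod agrb plbss kfebo tbg oii
Hunk 5: at line 4 remove [agrb,plbss,kfebo] add [klq,bwhw] -> 8 lines: pndox zdn ocoud yod klq bwhw tbg oii
Final line count: 8

Answer: 8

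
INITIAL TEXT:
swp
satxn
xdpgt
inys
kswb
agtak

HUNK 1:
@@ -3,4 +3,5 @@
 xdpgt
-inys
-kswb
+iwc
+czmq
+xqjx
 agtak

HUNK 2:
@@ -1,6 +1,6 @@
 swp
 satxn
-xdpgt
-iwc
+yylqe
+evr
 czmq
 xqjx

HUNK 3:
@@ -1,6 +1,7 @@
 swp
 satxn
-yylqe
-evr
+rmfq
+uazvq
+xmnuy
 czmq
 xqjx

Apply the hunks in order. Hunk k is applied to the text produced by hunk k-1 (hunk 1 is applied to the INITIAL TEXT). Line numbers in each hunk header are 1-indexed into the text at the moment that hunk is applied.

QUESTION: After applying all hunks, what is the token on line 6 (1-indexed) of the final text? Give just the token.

Hunk 1: at line 3 remove [inys,kswb] add [iwc,czmq,xqjx] -> 7 lines: swp satxn xdpgt iwc czmq xqjx agtak
Hunk 2: at line 1 remove [xdpgt,iwc] add [yylqe,evr] -> 7 lines: swp satxn yylqe evr czmq xqjx agtak
Hunk 3: at line 1 remove [yylqe,evr] add [rmfq,uazvq,xmnuy] -> 8 lines: swp satxn rmfq uazvq xmnuy czmq xqjx agtak
Final line 6: czmq

Answer: czmq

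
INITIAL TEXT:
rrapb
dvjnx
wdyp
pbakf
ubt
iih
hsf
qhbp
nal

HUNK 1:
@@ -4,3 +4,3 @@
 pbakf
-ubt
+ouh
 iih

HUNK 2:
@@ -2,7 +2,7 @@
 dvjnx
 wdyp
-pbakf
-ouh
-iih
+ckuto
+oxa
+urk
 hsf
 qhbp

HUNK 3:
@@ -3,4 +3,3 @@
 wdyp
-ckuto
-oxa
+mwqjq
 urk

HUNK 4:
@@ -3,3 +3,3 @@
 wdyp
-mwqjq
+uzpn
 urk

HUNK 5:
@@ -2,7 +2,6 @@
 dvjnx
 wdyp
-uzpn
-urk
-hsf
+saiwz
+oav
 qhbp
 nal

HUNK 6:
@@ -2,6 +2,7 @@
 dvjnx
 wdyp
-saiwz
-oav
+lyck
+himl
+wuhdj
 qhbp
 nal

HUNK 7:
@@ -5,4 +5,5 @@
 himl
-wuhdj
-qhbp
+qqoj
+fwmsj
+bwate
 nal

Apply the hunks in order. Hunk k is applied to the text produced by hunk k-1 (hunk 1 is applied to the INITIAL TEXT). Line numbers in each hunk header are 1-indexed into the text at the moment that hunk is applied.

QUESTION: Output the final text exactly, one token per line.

Answer: rrapb
dvjnx
wdyp
lyck
himl
qqoj
fwmsj
bwate
nal

Derivation:
Hunk 1: at line 4 remove [ubt] add [ouh] -> 9 lines: rrapb dvjnx wdyp pbakf ouh iih hsf qhbp nal
Hunk 2: at line 2 remove [pbakf,ouh,iih] add [ckuto,oxa,urk] -> 9 lines: rrapb dvjnx wdyp ckuto oxa urk hsf qhbp nal
Hunk 3: at line 3 remove [ckuto,oxa] add [mwqjq] -> 8 lines: rrapb dvjnx wdyp mwqjq urk hsf qhbp nal
Hunk 4: at line 3 remove [mwqjq] add [uzpn] -> 8 lines: rrapb dvjnx wdyp uzpn urk hsf qhbp nal
Hunk 5: at line 2 remove [uzpn,urk,hsf] add [saiwz,oav] -> 7 lines: rrapb dvjnx wdyp saiwz oav qhbp nal
Hunk 6: at line 2 remove [saiwz,oav] add [lyck,himl,wuhdj] -> 8 lines: rrapb dvjnx wdyp lyck himl wuhdj qhbp nal
Hunk 7: at line 5 remove [wuhdj,qhbp] add [qqoj,fwmsj,bwate] -> 9 lines: rrapb dvjnx wdyp lyck himl qqoj fwmsj bwate nal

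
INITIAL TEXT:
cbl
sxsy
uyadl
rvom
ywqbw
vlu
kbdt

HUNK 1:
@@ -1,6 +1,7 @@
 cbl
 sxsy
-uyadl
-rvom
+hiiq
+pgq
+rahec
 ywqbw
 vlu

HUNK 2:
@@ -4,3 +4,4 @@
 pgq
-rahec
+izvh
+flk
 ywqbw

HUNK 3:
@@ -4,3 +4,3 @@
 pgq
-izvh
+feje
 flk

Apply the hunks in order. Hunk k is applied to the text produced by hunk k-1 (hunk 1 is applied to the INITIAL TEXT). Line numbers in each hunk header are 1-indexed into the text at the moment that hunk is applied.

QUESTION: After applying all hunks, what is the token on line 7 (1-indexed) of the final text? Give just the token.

Answer: ywqbw

Derivation:
Hunk 1: at line 1 remove [uyadl,rvom] add [hiiq,pgq,rahec] -> 8 lines: cbl sxsy hiiq pgq rahec ywqbw vlu kbdt
Hunk 2: at line 4 remove [rahec] add [izvh,flk] -> 9 lines: cbl sxsy hiiq pgq izvh flk ywqbw vlu kbdt
Hunk 3: at line 4 remove [izvh] add [feje] -> 9 lines: cbl sxsy hiiq pgq feje flk ywqbw vlu kbdt
Final line 7: ywqbw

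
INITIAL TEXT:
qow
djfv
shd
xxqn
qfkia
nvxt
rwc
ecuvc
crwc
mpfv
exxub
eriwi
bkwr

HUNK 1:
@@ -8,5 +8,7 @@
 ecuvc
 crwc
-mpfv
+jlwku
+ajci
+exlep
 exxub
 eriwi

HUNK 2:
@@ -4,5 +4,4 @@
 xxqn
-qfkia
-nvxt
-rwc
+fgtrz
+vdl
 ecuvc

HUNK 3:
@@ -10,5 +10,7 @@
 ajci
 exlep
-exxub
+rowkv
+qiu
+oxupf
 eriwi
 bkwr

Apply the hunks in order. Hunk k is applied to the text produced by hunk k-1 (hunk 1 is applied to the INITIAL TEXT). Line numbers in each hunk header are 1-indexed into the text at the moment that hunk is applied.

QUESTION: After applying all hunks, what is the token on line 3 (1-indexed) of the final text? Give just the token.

Answer: shd

Derivation:
Hunk 1: at line 8 remove [mpfv] add [jlwku,ajci,exlep] -> 15 lines: qow djfv shd xxqn qfkia nvxt rwc ecuvc crwc jlwku ajci exlep exxub eriwi bkwr
Hunk 2: at line 4 remove [qfkia,nvxt,rwc] add [fgtrz,vdl] -> 14 lines: qow djfv shd xxqn fgtrz vdl ecuvc crwc jlwku ajci exlep exxub eriwi bkwr
Hunk 3: at line 10 remove [exxub] add [rowkv,qiu,oxupf] -> 16 lines: qow djfv shd xxqn fgtrz vdl ecuvc crwc jlwku ajci exlep rowkv qiu oxupf eriwi bkwr
Final line 3: shd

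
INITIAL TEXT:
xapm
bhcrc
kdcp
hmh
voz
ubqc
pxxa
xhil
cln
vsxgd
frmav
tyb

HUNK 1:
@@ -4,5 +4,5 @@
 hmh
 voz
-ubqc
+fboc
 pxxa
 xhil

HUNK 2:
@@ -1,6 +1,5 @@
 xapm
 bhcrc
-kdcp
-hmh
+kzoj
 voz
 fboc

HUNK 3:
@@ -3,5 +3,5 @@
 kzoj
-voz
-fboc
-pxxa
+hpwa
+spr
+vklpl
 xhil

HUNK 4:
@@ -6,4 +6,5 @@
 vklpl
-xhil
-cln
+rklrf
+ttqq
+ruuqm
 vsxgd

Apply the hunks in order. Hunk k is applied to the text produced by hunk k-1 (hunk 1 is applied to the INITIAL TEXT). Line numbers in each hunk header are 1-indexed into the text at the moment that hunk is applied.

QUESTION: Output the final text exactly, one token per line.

Answer: xapm
bhcrc
kzoj
hpwa
spr
vklpl
rklrf
ttqq
ruuqm
vsxgd
frmav
tyb

Derivation:
Hunk 1: at line 4 remove [ubqc] add [fboc] -> 12 lines: xapm bhcrc kdcp hmh voz fboc pxxa xhil cln vsxgd frmav tyb
Hunk 2: at line 1 remove [kdcp,hmh] add [kzoj] -> 11 lines: xapm bhcrc kzoj voz fboc pxxa xhil cln vsxgd frmav tyb
Hunk 3: at line 3 remove [voz,fboc,pxxa] add [hpwa,spr,vklpl] -> 11 lines: xapm bhcrc kzoj hpwa spr vklpl xhil cln vsxgd frmav tyb
Hunk 4: at line 6 remove [xhil,cln] add [rklrf,ttqq,ruuqm] -> 12 lines: xapm bhcrc kzoj hpwa spr vklpl rklrf ttqq ruuqm vsxgd frmav tyb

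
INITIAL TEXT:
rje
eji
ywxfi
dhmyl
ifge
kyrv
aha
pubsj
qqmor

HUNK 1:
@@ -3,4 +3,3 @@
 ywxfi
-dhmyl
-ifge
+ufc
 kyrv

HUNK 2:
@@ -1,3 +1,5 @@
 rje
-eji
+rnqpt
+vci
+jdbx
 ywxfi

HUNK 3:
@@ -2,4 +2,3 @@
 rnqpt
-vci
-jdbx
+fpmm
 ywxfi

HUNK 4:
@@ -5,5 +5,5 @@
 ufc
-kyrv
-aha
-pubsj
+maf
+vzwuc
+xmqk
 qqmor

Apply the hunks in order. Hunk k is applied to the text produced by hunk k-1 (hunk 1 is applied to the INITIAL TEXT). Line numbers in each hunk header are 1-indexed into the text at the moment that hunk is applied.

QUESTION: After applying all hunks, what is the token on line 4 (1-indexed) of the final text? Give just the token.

Hunk 1: at line 3 remove [dhmyl,ifge] add [ufc] -> 8 lines: rje eji ywxfi ufc kyrv aha pubsj qqmor
Hunk 2: at line 1 remove [eji] add [rnqpt,vci,jdbx] -> 10 lines: rje rnqpt vci jdbx ywxfi ufc kyrv aha pubsj qqmor
Hunk 3: at line 2 remove [vci,jdbx] add [fpmm] -> 9 lines: rje rnqpt fpmm ywxfi ufc kyrv aha pubsj qqmor
Hunk 4: at line 5 remove [kyrv,aha,pubsj] add [maf,vzwuc,xmqk] -> 9 lines: rje rnqpt fpmm ywxfi ufc maf vzwuc xmqk qqmor
Final line 4: ywxfi

Answer: ywxfi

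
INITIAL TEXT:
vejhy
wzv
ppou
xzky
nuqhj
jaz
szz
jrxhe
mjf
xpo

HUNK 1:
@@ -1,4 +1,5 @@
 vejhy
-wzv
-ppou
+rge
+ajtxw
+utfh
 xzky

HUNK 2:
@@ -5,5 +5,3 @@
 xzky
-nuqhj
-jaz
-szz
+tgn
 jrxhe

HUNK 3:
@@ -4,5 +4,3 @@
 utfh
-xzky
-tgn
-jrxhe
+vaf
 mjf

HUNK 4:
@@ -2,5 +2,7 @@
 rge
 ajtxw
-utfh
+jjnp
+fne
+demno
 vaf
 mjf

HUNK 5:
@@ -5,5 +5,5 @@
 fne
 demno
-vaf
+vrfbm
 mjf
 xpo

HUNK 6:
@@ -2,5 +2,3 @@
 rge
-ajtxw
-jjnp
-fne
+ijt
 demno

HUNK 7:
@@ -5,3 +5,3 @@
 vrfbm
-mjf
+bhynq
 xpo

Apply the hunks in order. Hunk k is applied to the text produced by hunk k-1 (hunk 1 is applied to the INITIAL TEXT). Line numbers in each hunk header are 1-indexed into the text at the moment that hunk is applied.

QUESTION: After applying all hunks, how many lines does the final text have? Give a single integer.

Hunk 1: at line 1 remove [wzv,ppou] add [rge,ajtxw,utfh] -> 11 lines: vejhy rge ajtxw utfh xzky nuqhj jaz szz jrxhe mjf xpo
Hunk 2: at line 5 remove [nuqhj,jaz,szz] add [tgn] -> 9 lines: vejhy rge ajtxw utfh xzky tgn jrxhe mjf xpo
Hunk 3: at line 4 remove [xzky,tgn,jrxhe] add [vaf] -> 7 lines: vejhy rge ajtxw utfh vaf mjf xpo
Hunk 4: at line 2 remove [utfh] add [jjnp,fne,demno] -> 9 lines: vejhy rge ajtxw jjnp fne demno vaf mjf xpo
Hunk 5: at line 5 remove [vaf] add [vrfbm] -> 9 lines: vejhy rge ajtxw jjnp fne demno vrfbm mjf xpo
Hunk 6: at line 2 remove [ajtxw,jjnp,fne] add [ijt] -> 7 lines: vejhy rge ijt demno vrfbm mjf xpo
Hunk 7: at line 5 remove [mjf] add [bhynq] -> 7 lines: vejhy rge ijt demno vrfbm bhynq xpo
Final line count: 7

Answer: 7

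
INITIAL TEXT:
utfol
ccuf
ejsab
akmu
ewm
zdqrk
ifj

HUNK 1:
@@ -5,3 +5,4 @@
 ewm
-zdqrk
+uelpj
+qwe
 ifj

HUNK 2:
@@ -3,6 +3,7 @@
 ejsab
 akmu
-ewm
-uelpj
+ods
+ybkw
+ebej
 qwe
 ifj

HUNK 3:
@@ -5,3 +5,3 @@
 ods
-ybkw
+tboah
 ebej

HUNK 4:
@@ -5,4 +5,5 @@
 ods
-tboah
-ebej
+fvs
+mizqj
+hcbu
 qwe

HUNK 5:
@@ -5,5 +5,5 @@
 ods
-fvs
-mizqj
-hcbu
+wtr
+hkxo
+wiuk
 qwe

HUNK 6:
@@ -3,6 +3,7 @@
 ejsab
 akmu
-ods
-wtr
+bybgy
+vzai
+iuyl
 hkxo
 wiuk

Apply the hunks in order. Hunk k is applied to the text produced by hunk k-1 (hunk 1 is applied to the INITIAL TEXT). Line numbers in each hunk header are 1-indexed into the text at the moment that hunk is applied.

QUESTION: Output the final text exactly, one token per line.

Answer: utfol
ccuf
ejsab
akmu
bybgy
vzai
iuyl
hkxo
wiuk
qwe
ifj

Derivation:
Hunk 1: at line 5 remove [zdqrk] add [uelpj,qwe] -> 8 lines: utfol ccuf ejsab akmu ewm uelpj qwe ifj
Hunk 2: at line 3 remove [ewm,uelpj] add [ods,ybkw,ebej] -> 9 lines: utfol ccuf ejsab akmu ods ybkw ebej qwe ifj
Hunk 3: at line 5 remove [ybkw] add [tboah] -> 9 lines: utfol ccuf ejsab akmu ods tboah ebej qwe ifj
Hunk 4: at line 5 remove [tboah,ebej] add [fvs,mizqj,hcbu] -> 10 lines: utfol ccuf ejsab akmu ods fvs mizqj hcbu qwe ifj
Hunk 5: at line 5 remove [fvs,mizqj,hcbu] add [wtr,hkxo,wiuk] -> 10 lines: utfol ccuf ejsab akmu ods wtr hkxo wiuk qwe ifj
Hunk 6: at line 3 remove [ods,wtr] add [bybgy,vzai,iuyl] -> 11 lines: utfol ccuf ejsab akmu bybgy vzai iuyl hkxo wiuk qwe ifj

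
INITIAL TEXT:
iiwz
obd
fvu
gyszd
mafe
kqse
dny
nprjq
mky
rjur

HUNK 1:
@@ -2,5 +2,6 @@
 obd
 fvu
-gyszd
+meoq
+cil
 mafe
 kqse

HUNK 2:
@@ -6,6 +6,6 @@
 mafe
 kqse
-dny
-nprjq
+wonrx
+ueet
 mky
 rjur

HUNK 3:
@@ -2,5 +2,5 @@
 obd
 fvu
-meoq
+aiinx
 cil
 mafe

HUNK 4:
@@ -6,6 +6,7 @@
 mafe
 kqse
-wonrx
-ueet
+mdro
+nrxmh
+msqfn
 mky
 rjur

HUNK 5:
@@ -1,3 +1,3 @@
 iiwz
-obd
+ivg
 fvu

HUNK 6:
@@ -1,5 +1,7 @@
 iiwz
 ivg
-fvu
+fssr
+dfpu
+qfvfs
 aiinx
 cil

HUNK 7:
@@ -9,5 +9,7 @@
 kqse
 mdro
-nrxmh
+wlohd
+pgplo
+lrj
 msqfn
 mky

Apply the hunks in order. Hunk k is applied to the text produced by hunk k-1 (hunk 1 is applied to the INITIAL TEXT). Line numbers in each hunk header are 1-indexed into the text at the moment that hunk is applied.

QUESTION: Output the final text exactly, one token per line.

Hunk 1: at line 2 remove [gyszd] add [meoq,cil] -> 11 lines: iiwz obd fvu meoq cil mafe kqse dny nprjq mky rjur
Hunk 2: at line 6 remove [dny,nprjq] add [wonrx,ueet] -> 11 lines: iiwz obd fvu meoq cil mafe kqse wonrx ueet mky rjur
Hunk 3: at line 2 remove [meoq] add [aiinx] -> 11 lines: iiwz obd fvu aiinx cil mafe kqse wonrx ueet mky rjur
Hunk 4: at line 6 remove [wonrx,ueet] add [mdro,nrxmh,msqfn] -> 12 lines: iiwz obd fvu aiinx cil mafe kqse mdro nrxmh msqfn mky rjur
Hunk 5: at line 1 remove [obd] add [ivg] -> 12 lines: iiwz ivg fvu aiinx cil mafe kqse mdro nrxmh msqfn mky rjur
Hunk 6: at line 1 remove [fvu] add [fssr,dfpu,qfvfs] -> 14 lines: iiwz ivg fssr dfpu qfvfs aiinx cil mafe kqse mdro nrxmh msqfn mky rjur
Hunk 7: at line 9 remove [nrxmh] add [wlohd,pgplo,lrj] -> 16 lines: iiwz ivg fssr dfpu qfvfs aiinx cil mafe kqse mdro wlohd pgplo lrj msqfn mky rjur

Answer: iiwz
ivg
fssr
dfpu
qfvfs
aiinx
cil
mafe
kqse
mdro
wlohd
pgplo
lrj
msqfn
mky
rjur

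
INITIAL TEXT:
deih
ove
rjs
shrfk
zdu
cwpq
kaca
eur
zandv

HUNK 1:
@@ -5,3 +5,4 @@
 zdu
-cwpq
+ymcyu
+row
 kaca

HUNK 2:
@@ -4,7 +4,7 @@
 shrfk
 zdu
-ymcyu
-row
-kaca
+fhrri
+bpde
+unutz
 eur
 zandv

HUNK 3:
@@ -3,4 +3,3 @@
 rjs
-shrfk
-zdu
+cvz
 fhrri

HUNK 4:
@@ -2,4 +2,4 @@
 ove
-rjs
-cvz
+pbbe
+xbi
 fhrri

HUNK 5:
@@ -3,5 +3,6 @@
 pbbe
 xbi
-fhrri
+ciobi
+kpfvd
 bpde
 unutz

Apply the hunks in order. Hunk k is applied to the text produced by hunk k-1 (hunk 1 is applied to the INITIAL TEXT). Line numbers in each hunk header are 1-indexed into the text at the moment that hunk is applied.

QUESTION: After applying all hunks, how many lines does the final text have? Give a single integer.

Answer: 10

Derivation:
Hunk 1: at line 5 remove [cwpq] add [ymcyu,row] -> 10 lines: deih ove rjs shrfk zdu ymcyu row kaca eur zandv
Hunk 2: at line 4 remove [ymcyu,row,kaca] add [fhrri,bpde,unutz] -> 10 lines: deih ove rjs shrfk zdu fhrri bpde unutz eur zandv
Hunk 3: at line 3 remove [shrfk,zdu] add [cvz] -> 9 lines: deih ove rjs cvz fhrri bpde unutz eur zandv
Hunk 4: at line 2 remove [rjs,cvz] add [pbbe,xbi] -> 9 lines: deih ove pbbe xbi fhrri bpde unutz eur zandv
Hunk 5: at line 3 remove [fhrri] add [ciobi,kpfvd] -> 10 lines: deih ove pbbe xbi ciobi kpfvd bpde unutz eur zandv
Final line count: 10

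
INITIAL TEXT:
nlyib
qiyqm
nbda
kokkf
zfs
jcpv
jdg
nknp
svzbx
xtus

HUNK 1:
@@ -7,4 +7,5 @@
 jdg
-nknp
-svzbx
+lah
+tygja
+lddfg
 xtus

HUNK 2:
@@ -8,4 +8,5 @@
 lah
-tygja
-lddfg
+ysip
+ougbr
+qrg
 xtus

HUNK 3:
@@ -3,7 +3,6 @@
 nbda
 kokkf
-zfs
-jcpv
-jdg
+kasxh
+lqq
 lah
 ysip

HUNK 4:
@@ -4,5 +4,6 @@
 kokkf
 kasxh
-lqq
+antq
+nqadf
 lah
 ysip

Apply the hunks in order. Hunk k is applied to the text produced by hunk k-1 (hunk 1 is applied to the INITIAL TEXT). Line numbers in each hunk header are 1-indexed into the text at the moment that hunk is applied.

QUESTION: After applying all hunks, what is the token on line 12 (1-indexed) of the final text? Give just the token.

Hunk 1: at line 7 remove [nknp,svzbx] add [lah,tygja,lddfg] -> 11 lines: nlyib qiyqm nbda kokkf zfs jcpv jdg lah tygja lddfg xtus
Hunk 2: at line 8 remove [tygja,lddfg] add [ysip,ougbr,qrg] -> 12 lines: nlyib qiyqm nbda kokkf zfs jcpv jdg lah ysip ougbr qrg xtus
Hunk 3: at line 3 remove [zfs,jcpv,jdg] add [kasxh,lqq] -> 11 lines: nlyib qiyqm nbda kokkf kasxh lqq lah ysip ougbr qrg xtus
Hunk 4: at line 4 remove [lqq] add [antq,nqadf] -> 12 lines: nlyib qiyqm nbda kokkf kasxh antq nqadf lah ysip ougbr qrg xtus
Final line 12: xtus

Answer: xtus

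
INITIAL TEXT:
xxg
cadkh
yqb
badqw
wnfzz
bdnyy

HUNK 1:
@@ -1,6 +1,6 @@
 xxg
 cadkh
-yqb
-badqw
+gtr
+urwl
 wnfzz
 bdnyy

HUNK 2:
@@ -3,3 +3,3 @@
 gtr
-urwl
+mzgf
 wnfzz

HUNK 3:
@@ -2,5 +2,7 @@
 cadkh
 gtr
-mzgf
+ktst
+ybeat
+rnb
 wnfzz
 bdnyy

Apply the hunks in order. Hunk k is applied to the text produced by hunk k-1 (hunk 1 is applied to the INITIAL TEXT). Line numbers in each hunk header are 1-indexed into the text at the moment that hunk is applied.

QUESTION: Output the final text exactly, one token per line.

Answer: xxg
cadkh
gtr
ktst
ybeat
rnb
wnfzz
bdnyy

Derivation:
Hunk 1: at line 1 remove [yqb,badqw] add [gtr,urwl] -> 6 lines: xxg cadkh gtr urwl wnfzz bdnyy
Hunk 2: at line 3 remove [urwl] add [mzgf] -> 6 lines: xxg cadkh gtr mzgf wnfzz bdnyy
Hunk 3: at line 2 remove [mzgf] add [ktst,ybeat,rnb] -> 8 lines: xxg cadkh gtr ktst ybeat rnb wnfzz bdnyy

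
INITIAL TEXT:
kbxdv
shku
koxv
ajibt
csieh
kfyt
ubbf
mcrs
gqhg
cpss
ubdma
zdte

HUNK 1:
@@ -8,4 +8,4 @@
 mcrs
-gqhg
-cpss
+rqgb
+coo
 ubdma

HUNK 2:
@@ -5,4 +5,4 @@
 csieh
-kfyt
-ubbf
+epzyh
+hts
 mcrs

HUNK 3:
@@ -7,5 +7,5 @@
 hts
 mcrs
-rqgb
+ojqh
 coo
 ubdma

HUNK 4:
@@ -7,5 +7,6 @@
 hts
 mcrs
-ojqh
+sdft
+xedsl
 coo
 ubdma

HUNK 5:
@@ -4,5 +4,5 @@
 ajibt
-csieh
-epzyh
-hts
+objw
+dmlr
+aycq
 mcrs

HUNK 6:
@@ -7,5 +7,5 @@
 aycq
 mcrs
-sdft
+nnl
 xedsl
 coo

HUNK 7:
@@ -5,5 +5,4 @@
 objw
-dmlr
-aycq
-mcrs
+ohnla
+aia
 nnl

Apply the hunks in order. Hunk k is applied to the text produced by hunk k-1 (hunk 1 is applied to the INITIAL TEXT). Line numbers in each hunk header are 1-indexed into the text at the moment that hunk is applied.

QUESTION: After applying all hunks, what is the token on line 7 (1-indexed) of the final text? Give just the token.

Answer: aia

Derivation:
Hunk 1: at line 8 remove [gqhg,cpss] add [rqgb,coo] -> 12 lines: kbxdv shku koxv ajibt csieh kfyt ubbf mcrs rqgb coo ubdma zdte
Hunk 2: at line 5 remove [kfyt,ubbf] add [epzyh,hts] -> 12 lines: kbxdv shku koxv ajibt csieh epzyh hts mcrs rqgb coo ubdma zdte
Hunk 3: at line 7 remove [rqgb] add [ojqh] -> 12 lines: kbxdv shku koxv ajibt csieh epzyh hts mcrs ojqh coo ubdma zdte
Hunk 4: at line 7 remove [ojqh] add [sdft,xedsl] -> 13 lines: kbxdv shku koxv ajibt csieh epzyh hts mcrs sdft xedsl coo ubdma zdte
Hunk 5: at line 4 remove [csieh,epzyh,hts] add [objw,dmlr,aycq] -> 13 lines: kbxdv shku koxv ajibt objw dmlr aycq mcrs sdft xedsl coo ubdma zdte
Hunk 6: at line 7 remove [sdft] add [nnl] -> 13 lines: kbxdv shku koxv ajibt objw dmlr aycq mcrs nnl xedsl coo ubdma zdte
Hunk 7: at line 5 remove [dmlr,aycq,mcrs] add [ohnla,aia] -> 12 lines: kbxdv shku koxv ajibt objw ohnla aia nnl xedsl coo ubdma zdte
Final line 7: aia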